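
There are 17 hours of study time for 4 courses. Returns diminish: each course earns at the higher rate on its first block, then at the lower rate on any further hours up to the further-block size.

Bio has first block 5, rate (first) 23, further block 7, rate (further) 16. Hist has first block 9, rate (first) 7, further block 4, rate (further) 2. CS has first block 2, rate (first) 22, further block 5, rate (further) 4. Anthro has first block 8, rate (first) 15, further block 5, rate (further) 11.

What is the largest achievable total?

316

Rank every tier by rate: Bio/tier1 23 > CS/tier1 22 > Bio/tier2 16 > Anthro/tier1 15 > Anthro/tier2 11 > Hist/tier1 7 > CS/tier2 4 > Hist/tier2 2.
Fill Bio tier1 block (5 at 23) ; 12 left.
CS/tier1 (22): +2 ; 10 left.
Bio/tier2 (16): +7 ; 3 left.
Anthro tier1 at 15: only 3 left, fill 3.
Total = 23×5 + 22×2 + 16×7 + 15×3 = 316.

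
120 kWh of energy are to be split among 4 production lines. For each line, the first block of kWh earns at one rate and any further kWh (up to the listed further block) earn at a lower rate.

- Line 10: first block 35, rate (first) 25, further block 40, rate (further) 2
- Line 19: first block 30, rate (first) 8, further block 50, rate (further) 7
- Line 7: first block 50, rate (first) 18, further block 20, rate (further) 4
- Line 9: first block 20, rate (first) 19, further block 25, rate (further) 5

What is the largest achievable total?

2275

Order all 8 blocks by rate: Line 10/T1 25 > Line 9/T1 19 > Line 7/T1 18 > Line 19/T1 8 > Line 19/T2 7 > Line 9/T2 5 > Line 7/T2 4 > Line 10/T2 2.
Line 10/T1 (25): +35 ; 85 left.
Line 9 T1 at 19: fill all 20 ; 65 left.
Line 7 T1 at 18: fill all 50 ; 15 left.
Line 19 T1 at 8: only 15 left, fill 15.
Total = 25×35 + 19×20 + 18×50 + 8×15 = 2275.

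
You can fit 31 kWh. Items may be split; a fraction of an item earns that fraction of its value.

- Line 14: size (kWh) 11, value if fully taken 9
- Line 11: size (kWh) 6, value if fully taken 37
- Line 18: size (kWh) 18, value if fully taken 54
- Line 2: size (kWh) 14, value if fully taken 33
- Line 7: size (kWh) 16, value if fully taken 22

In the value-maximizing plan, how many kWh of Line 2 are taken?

Sort by value density: Line 11 37/6≈6.17, Line 18 54/18≈3, Line 2 33/14≈2.36, Line 7 22/16≈1.38, Line 14 9/11≈0.818.
All 6 kWh of Line 11 fit (value 37) ; 25 remain.
Take all of Line 18 (18 kWh, value 54) ; 7 kWh left.
Fill the last 7 kWh with part of Line 2: 7/14 of it earns 16.5.

7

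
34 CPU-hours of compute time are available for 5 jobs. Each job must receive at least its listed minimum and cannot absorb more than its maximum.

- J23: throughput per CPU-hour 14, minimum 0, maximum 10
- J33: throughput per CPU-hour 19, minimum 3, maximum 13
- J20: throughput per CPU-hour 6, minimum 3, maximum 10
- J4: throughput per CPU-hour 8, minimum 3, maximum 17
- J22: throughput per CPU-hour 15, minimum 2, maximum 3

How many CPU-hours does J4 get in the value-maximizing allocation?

5

Meeting every minimum uses 0+3+3+3+2 = 11 CPU-hours, leaving 23.
Rank by throughput per CPU-hour: J33 19 > J22 15 > J23 14 > J4 8 > J20 6.
J33: +10 to 13 (cap) → 13 left.
J22: +1 to 3 (cap) → 12 left.
Give J23 10 more to hit its cap of 10 → 2 left.
J4 has room for 14 more but only 2 remain, so it gets 5.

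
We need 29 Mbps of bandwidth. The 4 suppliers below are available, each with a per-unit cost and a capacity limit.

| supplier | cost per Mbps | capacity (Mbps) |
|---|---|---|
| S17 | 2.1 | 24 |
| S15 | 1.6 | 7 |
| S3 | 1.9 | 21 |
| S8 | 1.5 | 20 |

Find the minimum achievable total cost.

Cheapest first:
S8 at 1.5: take all 20 Mbps ; 9 still needed.
S15 (1.6): use full 7 ; 2 Mbps to go.
S3 (1.9): take the remaining 2 ; done.
S17: unused.
Cost = 20×1.5 + 7×1.6 + 2×1.9 = 45.

45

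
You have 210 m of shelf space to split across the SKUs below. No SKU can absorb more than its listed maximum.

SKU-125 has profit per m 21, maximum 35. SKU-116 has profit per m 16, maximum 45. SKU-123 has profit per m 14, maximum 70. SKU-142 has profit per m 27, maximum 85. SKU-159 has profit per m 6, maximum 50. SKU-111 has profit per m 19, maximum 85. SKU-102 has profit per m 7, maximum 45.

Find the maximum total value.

4725

Rank by profit per m: SKU-142 27 > SKU-125 21 > SKU-111 19 > SKU-116 16 > SKU-123 14 > SKU-102 7 > SKU-159 6.
SKU-142: +85 to 85 (cap) — 125 left.
Give SKU-125 35 to hit its cap of 35 — 90 left.
SKU-111 takes 85 to reach its cap of 85 — 5 left.
SKU-116 has room for 45 but only 5 remain, so it gets 5.
Total = 21×35 + 16×5 + 27×85 + 19×85 = 4725.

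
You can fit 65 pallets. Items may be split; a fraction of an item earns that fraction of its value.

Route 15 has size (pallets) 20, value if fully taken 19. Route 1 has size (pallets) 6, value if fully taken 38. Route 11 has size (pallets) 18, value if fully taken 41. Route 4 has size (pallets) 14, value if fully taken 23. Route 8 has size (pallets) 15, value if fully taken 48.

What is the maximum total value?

161.4

Sort by value density: Route 1 38/6≈6.33, Route 8 48/15≈3.2, Route 11 41/18≈2.28, Route 4 23/14≈1.64, Route 15 19/20≈0.95.
Take all of Route 1 (6 pallets, value 38) — 59 pallets left.
Take all of Route 8 (15 pallets, value 48) — 44 pallets left.
Take all of Route 11 (18 pallets, value 41) — 26 pallets left.
All 14 pallets of Route 4 fit (value 23) — 12 remain.
Only 12 pallets remain; take 12/20 of Route 15 for value 19×12/20 = 11.4.
Total value = 161.4.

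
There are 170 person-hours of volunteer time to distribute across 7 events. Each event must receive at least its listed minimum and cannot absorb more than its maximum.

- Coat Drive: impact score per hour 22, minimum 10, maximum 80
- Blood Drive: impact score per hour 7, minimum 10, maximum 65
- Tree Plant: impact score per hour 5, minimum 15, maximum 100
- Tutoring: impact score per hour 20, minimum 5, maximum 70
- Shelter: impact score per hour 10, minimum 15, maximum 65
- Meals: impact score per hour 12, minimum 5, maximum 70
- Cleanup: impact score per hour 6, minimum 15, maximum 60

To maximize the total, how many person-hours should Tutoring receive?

Meeting every minimum uses 10+10+15+5+15+5+15 = 75 person-hours, leaving 95.
Highest impact score per hour first: Coat Drive 22 > Tutoring 20 > Meals 12 > Shelter 10 > Blood Drive 7 > Cleanup 6 > Tree Plant 5.
Give Coat Drive 70 more to hit its cap of 80 ; 25 left.
Tutoring has room for 65 more but only 25 remain, so it gets 30.

30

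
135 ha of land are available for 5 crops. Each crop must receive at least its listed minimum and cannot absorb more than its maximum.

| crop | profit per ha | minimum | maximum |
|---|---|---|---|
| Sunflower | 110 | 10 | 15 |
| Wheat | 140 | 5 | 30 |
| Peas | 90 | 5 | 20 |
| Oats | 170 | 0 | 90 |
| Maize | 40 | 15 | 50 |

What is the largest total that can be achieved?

19550

Meeting every minimum uses 10+5+5+0+15 = 35 ha, leaving 100.
Highest profit per ha first: Oats 170 > Wheat 140 > Sunflower 110 > Peas 90 > Maize 40.
Oats takes 90 more to reach its cap of 90 → 10 left.
Wheat has room for 25 more but only 10 remain, so it gets 15.
Total = 110×10 + 140×15 + 90×5 + 170×90 + 40×15 = 19550.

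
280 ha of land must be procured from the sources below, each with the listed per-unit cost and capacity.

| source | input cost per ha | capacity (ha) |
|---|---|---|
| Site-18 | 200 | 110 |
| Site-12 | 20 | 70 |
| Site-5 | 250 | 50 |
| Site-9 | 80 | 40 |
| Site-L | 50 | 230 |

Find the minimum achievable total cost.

11900

Use sources in increasing cost order.
Site-12 (20): use full 70 ; 210 ha to go.
Site-L (50): take the remaining 210 ; done.
Site-9, Site-18, Site-5: unused.
Cost = 70×20 + 210×50 = 11900.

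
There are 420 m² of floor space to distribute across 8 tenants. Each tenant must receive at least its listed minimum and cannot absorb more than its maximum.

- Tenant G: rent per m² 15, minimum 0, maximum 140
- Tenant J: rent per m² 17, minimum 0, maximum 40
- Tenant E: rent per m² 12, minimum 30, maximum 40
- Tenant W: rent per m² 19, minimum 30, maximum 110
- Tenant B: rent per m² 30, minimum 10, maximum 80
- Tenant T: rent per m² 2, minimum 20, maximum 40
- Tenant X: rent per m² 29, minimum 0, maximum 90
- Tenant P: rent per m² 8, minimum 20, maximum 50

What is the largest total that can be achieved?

8790

Meeting every minimum uses 0+0+30+30+10+20+0+20 = 110 m², leaving 310.
Rank by rent per m²: Tenant B 30 > Tenant X 29 > Tenant W 19 > Tenant J 17 > Tenant G 15 > Tenant E 12 > Tenant P 8 > Tenant T 2.
Give Tenant B 70 more to hit its cap of 80 → 240 left.
Tenant X takes 90 more to reach its cap of 90 → 150 left.
Tenant W: +80 to 110 (cap) → 70 left.
Give Tenant J 40 more to hit its cap of 40 → 30 left.
Tenant G has room for 140 more but only 30 remain, so it gets 30.
Total = 15×30 + 17×40 + 12×30 + 19×110 + 30×80 + 2×20 + 29×90 + 8×20 = 8790.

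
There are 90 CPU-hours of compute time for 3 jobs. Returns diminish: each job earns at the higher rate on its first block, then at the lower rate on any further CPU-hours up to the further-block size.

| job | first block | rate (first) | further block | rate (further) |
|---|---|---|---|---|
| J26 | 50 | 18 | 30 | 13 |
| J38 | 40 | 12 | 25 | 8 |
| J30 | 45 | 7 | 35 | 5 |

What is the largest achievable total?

1410

Treat each block as its own option and order by rate: J26/tier1 18 > J26/tier2 13 > J38/tier1 12 > J38/tier2 8 > J30/tier1 7 > J30/tier2 5.
J26/tier1 (18): +50 → 40 left.
J26 tier2 at 13: fill all 30 → 10 left.
10 remain; put them into J38 tier1 at 12.
Total = 18×50 + 13×30 + 12×10 = 1410.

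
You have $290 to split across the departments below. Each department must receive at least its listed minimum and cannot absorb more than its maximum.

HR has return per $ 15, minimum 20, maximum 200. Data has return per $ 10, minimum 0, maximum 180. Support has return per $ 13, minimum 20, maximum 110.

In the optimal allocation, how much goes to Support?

Meeting every minimum uses 20+0+20 = 40 $, leaving 250.
Order the departments by return per $: HR 15 > Support 13 > Data 10.
Give HR 180 more to hit its cap of 200 → 70 left.
Only 70 left; Support takes them to reach 90.

90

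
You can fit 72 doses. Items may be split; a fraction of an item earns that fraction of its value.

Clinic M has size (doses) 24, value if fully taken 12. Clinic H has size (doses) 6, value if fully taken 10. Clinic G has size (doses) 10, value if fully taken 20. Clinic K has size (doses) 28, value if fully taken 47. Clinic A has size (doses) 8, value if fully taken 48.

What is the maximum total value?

Sort by value density: Clinic A 48/8≈6, Clinic G 20/10≈2, Clinic K 47/28≈1.68, Clinic H 10/6≈1.67, Clinic M 12/24≈0.5.
Take all of Clinic A (8 doses, value 48) — 64 doses left.
All 10 doses of Clinic G fit (value 20) — 54 remain.
Take all of Clinic K (28 doses, value 47) — 26 doses left.
Take all of Clinic H (6 doses, value 10) — 20 doses left.
20 doses left: a 20/24 share of Clinic M gives 12×20/24 = 10.
Total value = 135.

135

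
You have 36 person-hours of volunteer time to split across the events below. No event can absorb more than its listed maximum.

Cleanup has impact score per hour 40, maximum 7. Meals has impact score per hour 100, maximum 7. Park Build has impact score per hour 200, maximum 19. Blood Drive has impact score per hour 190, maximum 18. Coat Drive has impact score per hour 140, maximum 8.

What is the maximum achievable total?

Highest impact score per hour first: Park Build 200 > Blood Drive 190 > Coat Drive 140 > Meals 100 > Cleanup 40.
Park Build takes 19 to reach its cap of 19 — 17 left.
Only 17 left; Blood Drive takes them to reach 17.
Total = 200×19 + 190×17 = 7030.

7030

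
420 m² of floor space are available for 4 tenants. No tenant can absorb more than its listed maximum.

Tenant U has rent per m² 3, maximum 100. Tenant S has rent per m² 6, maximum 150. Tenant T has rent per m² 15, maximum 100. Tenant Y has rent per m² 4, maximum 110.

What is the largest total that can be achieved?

3020

Order the tenants by rent per m²: Tenant T 15 > Tenant S 6 > Tenant Y 4 > Tenant U 3.
Give Tenant T 100 to hit its cap of 100 — 320 left.
Tenant S: +150 to 150 (cap) — 170 left.
Tenant Y takes 110 to reach its cap of 110 — 60 left.
Only 60 left; Tenant U takes them to reach 60.
Total = 3×60 + 6×150 + 15×100 + 4×110 = 3020.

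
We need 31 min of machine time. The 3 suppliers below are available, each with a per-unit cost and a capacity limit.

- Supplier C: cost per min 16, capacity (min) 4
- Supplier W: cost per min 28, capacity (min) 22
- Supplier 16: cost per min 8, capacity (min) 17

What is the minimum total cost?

480

Use suppliers in increasing cost order.
Take 17 from Supplier 16 at 8 → need 14 more.
Supplier C at 16: take all 4 min → 10 still needed.
Take 10 from Supplier W at 28 to finish.
Cost = 17×8 + 4×16 + 10×28 = 480.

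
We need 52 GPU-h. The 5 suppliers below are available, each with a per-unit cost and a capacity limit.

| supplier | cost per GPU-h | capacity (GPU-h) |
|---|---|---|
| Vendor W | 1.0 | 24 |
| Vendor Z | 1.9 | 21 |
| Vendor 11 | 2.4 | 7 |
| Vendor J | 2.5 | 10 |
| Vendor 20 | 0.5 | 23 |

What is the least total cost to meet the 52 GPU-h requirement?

Cheapest first:
Vendor 20 (0.5): use full 23 ; 29 GPU-h to go.
Vendor W (1.0): use full 24 ; 5 GPU-h to go.
Vendor Z at 1.9: take 5 of its 21 ; requirement met.
Vendor 11, Vendor J: unused.
Cost = 23×0.5 + 24×1.0 + 5×1.9 = 45.

45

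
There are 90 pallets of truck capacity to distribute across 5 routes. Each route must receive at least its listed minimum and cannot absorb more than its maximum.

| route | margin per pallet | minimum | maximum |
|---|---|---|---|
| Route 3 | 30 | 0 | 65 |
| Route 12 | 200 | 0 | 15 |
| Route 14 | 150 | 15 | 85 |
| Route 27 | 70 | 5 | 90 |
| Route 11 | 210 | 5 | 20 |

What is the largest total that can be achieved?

15050

Meeting every minimum uses 0+0+15+5+5 = 25 pallets, leaving 65.
Highest margin per pallet first: Route 11 210 > Route 12 200 > Route 14 150 > Route 27 70 > Route 3 30.
Route 11: +15 to 20 (cap) → 50 left.
Give Route 12 15 more to hit its cap of 15 → 35 left.
Route 14: +35 (room for 70) → 50. Pool exhausted.
Total = 200×15 + 150×50 + 70×5 + 210×20 = 15050.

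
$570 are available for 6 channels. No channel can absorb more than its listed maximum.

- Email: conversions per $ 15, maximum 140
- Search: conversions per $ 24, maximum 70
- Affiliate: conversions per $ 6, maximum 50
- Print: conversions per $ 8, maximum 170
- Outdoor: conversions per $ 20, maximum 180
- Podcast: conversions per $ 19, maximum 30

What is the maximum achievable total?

9150

Highest conversions per $ first: Search 24 > Outdoor 20 > Podcast 19 > Email 15 > Print 8 > Affiliate 6.
Give Search 70 to hit its cap of 70 → 500 left.
Give Outdoor 180 to hit its cap of 180 → 320 left.
Podcast: +30 to 30 (cap) → 290 left.
Email: +140 to 140 (cap) → 150 left.
Print has room for 170 but only 150 remain, so it gets 150.
Total = 15×140 + 24×70 + 8×150 + 20×180 + 19×30 = 9150.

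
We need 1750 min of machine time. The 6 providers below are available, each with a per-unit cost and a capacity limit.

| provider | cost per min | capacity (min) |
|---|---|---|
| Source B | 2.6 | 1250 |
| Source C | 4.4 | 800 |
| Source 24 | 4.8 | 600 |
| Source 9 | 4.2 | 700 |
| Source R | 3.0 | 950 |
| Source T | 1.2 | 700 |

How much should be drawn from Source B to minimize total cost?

Use providers in increasing cost order.
Source T at 1.2: take all 700 min ; 1050 still needed.
Source B at 2.6: take 1050 of its 1250 ; requirement met.
Source R, Source 9, Source C, Source 24: unused.

1050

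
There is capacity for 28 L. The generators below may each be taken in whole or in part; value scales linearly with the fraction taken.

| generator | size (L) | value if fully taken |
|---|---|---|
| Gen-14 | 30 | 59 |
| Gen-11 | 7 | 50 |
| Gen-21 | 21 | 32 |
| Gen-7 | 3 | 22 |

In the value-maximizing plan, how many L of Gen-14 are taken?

Best value per unit of size first: Gen-7 22/3≈7.33, Gen-11 50/7≈7.14, Gen-14 59/30≈1.97, Gen-21 32/21≈1.52.
Take all of Gen-7 (3 L, value 22) ; 25 L left.
All 7 L of Gen-11 fit (value 50) ; 18 remain.
Only 18 L remain; take 18/30 of Gen-14 for value 59×18/30 = 35.4.

18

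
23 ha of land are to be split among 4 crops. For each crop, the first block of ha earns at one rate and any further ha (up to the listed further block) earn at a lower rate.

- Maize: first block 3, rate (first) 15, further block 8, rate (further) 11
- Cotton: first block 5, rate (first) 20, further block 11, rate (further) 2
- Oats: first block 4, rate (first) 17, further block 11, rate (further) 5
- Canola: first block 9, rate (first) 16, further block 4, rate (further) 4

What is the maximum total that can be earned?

Rank every tier by rate: Cotton/tier1 20 > Oats/tier1 17 > Canola/tier1 16 > Maize/tier1 15 > Maize/tier2 11 > Oats/tier2 5 > Canola/tier2 4 > Cotton/tier2 2.
Cotton/tier1 (20): +5 — 18 left.
Oats/tier1 (17): +4 — 14 left.
Canola tier1 at 16: fill all 9 — 5 left.
Fill Maize tier1 block (3 at 15) — 2 left.
Maize tier2 at 11: only 2 left, fill 2.
Total = 20×5 + 17×4 + 16×9 + 15×3 + 11×2 = 379.

379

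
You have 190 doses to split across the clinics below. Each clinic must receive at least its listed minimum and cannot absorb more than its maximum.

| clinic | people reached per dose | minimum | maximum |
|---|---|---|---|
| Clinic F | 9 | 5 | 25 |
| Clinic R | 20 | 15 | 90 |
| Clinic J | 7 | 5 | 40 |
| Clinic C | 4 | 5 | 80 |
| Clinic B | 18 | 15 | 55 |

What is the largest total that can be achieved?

Meeting every minimum uses 5+15+5+5+15 = 45 doses, leaving 145.
Order the clinics by people reached per dose: Clinic R 20 > Clinic B 18 > Clinic F 9 > Clinic J 7 > Clinic C 4.
Give Clinic R 75 more to hit its cap of 90 ; 70 left.
Clinic B: +40 to 55 (cap) ; 30 left.
Clinic F takes 20 more to reach its cap of 25 ; 10 left.
Only 10 left; Clinic J takes them to reach 15.
Total = 9×25 + 20×90 + 7×15 + 4×5 + 18×55 = 3140.

3140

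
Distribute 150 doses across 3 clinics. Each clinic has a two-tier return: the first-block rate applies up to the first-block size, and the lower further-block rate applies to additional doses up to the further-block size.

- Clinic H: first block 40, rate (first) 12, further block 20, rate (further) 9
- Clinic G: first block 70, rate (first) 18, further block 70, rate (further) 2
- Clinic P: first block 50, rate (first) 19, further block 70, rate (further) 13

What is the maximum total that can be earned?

2600

Order all 6 blocks by rate: Clinic P/tier1 19 > Clinic G/tier1 18 > Clinic P/tier2 13 > Clinic H/tier1 12 > Clinic H/tier2 9 > Clinic G/tier2 2.
Clinic P tier1 at 19: fill all 50 — 100 left.
Clinic G/tier1 (18): +70 — 30 left.
Clinic P tier2 at 13: only 30 left, fill 30.
Total = 19×50 + 18×70 + 13×30 = 2600.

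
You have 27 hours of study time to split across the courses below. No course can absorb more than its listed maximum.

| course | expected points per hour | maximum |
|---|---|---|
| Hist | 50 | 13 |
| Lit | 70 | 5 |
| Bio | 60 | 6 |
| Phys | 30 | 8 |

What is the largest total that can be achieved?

1450

Highest expected points per hour first: Lit 70 > Bio 60 > Hist 50 > Phys 30.
Give Lit 5 to hit its cap of 5 ; 22 left.
Give Bio 6 to hit its cap of 6 ; 16 left.
Hist: +13 to 13 (cap) ; 3 left.
Only 3 left; Phys takes them to reach 3.
Total = 50×13 + 70×5 + 60×6 + 30×3 = 1450.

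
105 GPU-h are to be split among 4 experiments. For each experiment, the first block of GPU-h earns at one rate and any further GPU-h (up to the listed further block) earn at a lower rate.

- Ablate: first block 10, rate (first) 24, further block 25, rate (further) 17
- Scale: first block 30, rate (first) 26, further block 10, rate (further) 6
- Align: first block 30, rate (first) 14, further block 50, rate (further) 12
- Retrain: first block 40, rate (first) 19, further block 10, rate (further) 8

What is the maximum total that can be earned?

2205

Rank every tier by rate: Scale/first 26 > Ablate/first 24 > Retrain/first 19 > Ablate/second 17 > Align/first 14 > Align/second 12 > Retrain/second 8 > Scale/second 6.
Scale/first (26): +30 → 75 left.
Ablate/first (24): +10 → 65 left.
Retrain/first (19): +40 → 25 left.
Ablate second at 17: fill all 25 → 0 left.
Total = 26×30 + 24×10 + 19×40 + 17×25 = 2205.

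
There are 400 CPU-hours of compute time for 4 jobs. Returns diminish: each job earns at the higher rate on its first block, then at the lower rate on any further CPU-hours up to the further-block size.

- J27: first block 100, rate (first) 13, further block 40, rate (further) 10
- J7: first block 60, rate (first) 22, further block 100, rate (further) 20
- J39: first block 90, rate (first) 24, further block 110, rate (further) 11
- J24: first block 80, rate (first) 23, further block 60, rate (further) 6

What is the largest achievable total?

8230

Treat each block as its own option and order by rate: J39/T1 24 > J24/T1 23 > J7/T1 22 > J7/T2 20 > J27/T1 13 > J39/T2 11 > J27/T2 10 > J24/T2 6.
Fill J39 T1 block (90 at 24) ; 310 left.
J24/T1 (23): +80 ; 230 left.
Fill J7 T1 block (60 at 22) ; 170 left.
J7/T2 (20): +100 ; 70 left.
70 remain; put them into J27 T1 at 13.
Total = 24×90 + 23×80 + 22×60 + 20×100 + 13×70 = 8230.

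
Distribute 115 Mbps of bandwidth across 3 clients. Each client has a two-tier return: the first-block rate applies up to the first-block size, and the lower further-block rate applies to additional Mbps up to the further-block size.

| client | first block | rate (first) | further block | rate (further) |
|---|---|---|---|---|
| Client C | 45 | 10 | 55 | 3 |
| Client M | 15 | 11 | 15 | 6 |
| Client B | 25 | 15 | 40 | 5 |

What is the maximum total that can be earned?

Treat each block as its own option and order by rate: Client B/first 15 > Client M/first 11 > Client C/first 10 > Client M/second 6 > Client B/second 5 > Client C/second 3.
Fill Client B first block (25 at 15) → 90 left.
Fill Client M first block (15 at 11) → 75 left.
Fill Client C first block (45 at 10) → 30 left.
Client M/second (6): +15 → 15 left.
15 remain; put them into Client B second at 5.
Total = 15×25 + 11×15 + 10×45 + 6×15 + 5×15 = 1155.

1155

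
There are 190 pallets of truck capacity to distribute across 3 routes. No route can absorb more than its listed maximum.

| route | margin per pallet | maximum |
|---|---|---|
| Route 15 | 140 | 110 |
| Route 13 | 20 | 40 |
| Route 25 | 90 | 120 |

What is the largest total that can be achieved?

Highest margin per pallet first: Route 15 140 > Route 25 90 > Route 13 20.
Give Route 15 110 to hit its cap of 110 — 80 left.
Route 25: +80 (room for 120) → 80. Pool exhausted.
Total = 140×110 + 90×80 = 22600.

22600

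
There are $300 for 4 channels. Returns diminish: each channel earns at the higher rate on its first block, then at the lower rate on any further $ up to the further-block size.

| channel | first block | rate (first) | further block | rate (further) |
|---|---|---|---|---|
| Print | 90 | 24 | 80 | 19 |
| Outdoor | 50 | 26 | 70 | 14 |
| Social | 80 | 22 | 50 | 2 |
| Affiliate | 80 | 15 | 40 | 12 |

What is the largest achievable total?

Order all 8 blocks by rate: Outdoor/first 26 > Print/first 24 > Social/first 22 > Print/second 19 > Affiliate/first 15 > Outdoor/second 14 > Affiliate/second 12 > Social/second 2.
Outdoor first at 26: fill all 50 ; 250 left.
Print first at 24: fill all 90 ; 160 left.
Social/first (22): +80 ; 80 left.
Print/second (19): +80 ; 0 left.
Total = 26×50 + 24×90 + 22×80 + 19×80 = 6740.

6740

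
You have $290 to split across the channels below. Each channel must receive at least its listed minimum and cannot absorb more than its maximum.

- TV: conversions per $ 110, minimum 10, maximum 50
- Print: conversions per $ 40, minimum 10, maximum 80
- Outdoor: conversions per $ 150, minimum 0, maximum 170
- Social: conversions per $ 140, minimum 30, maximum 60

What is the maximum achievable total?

39800

Meeting every minimum uses 10+10+0+30 = 50 $, leaving 240.
Highest conversions per $ first: Outdoor 150 > Social 140 > TV 110 > Print 40.
Give Outdoor 170 more to hit its cap of 170 ; 70 left.
Social takes 30 more to reach its cap of 60 ; 40 left.
TV takes 40 more to reach its cap of 50 ; 0 left.
Total = 110×50 + 40×10 + 150×170 + 140×60 = 39800.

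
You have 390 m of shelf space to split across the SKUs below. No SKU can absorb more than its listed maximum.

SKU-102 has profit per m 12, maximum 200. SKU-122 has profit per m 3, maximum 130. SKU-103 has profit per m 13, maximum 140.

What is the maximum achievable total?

Highest profit per m first: SKU-103 13 > SKU-102 12 > SKU-122 3.
SKU-103 takes 140 to reach its cap of 140 ; 250 left.
SKU-102: +200 to 200 (cap) ; 50 left.
SKU-122: +50 (room for 130) → 50. Pool exhausted.
Total = 12×200 + 3×50 + 13×140 = 4370.

4370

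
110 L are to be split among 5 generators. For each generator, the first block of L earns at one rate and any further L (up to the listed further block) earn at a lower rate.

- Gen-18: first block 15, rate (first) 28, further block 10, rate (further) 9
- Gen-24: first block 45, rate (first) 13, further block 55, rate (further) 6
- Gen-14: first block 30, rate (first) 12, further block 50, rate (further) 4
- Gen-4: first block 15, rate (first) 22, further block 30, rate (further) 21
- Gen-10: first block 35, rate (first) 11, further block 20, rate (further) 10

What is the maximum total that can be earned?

Rank every tier by rate: Gen-18/first 28 > Gen-4/first 22 > Gen-4/second 21 > Gen-24/first 13 > Gen-14/first 12 > Gen-10/first 11 > Gen-10/second 10 > Gen-18/second 9 > Gen-24/second 6 > Gen-14/second 4.
Gen-18 first at 28: fill all 15 — 95 left.
Gen-4/first (22): +15 — 80 left.
Gen-4 second at 21: fill all 30 — 50 left.
Gen-24/first (13): +45 — 5 left.
Gen-14 first at 12: only 5 left, fill 5.
Total = 28×15 + 22×15 + 21×30 + 13×45 + 12×5 = 2025.

2025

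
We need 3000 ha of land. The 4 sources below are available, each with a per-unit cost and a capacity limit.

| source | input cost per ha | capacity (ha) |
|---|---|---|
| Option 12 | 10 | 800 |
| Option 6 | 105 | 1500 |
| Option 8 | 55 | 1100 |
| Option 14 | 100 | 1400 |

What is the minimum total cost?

178500

Cheapest first:
Option 12 at 10: take all 800 ha ; 2200 still needed.
Take 1100 from Option 8 at 55 ; need 1100 more.
Option 14 (100): take the remaining 1100 ; done.
Option 6: unused.
Cost = 800×10 + 1100×55 + 1100×100 = 178500.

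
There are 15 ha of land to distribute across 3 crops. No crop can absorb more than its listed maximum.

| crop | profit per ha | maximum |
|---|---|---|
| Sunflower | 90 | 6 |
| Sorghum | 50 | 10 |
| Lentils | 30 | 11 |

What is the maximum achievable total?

Order the crops by profit per ha: Sunflower 90 > Sorghum 50 > Lentils 30.
Give Sunflower 6 to hit its cap of 6 → 9 left.
Only 9 left; Sorghum takes them to reach 9.
Total = 90×6 + 50×9 = 990.

990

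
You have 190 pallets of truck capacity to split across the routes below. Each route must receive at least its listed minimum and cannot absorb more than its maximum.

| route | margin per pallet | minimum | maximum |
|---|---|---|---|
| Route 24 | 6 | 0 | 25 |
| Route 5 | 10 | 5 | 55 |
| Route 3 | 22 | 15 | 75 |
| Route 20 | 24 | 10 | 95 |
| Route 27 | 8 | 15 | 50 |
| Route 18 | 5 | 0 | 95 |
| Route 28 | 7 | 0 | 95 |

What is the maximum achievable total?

4100

Meeting every minimum uses 0+5+15+10+15+0+0 = 45 pallets, leaving 145.
Rank by margin per pallet: Route 20 24 > Route 3 22 > Route 5 10 > Route 27 8 > Route 28 7 > Route 24 6 > Route 18 5.
Route 20: +85 to 95 (cap) → 60 left.
Give Route 3 60 more to hit its cap of 75 → 0 left.
Total = 10×5 + 22×75 + 24×95 + 8×15 = 4100.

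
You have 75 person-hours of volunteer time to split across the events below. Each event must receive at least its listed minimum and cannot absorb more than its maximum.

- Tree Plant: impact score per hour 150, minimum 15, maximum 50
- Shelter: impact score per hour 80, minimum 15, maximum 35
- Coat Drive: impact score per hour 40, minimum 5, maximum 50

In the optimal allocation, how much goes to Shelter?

Meeting every minimum uses 15+15+5 = 35 person-hours, leaving 40.
Highest impact score per hour first: Tree Plant 150 > Shelter 80 > Coat Drive 40.
Tree Plant takes 35 more to reach its cap of 50 → 5 left.
Shelter has room for 20 more but only 5 remain, so it gets 20.

20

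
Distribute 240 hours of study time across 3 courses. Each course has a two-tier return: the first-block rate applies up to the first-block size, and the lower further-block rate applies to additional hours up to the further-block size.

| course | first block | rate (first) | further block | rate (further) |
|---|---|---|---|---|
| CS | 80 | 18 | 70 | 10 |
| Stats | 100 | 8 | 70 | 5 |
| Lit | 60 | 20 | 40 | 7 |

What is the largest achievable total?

Rank every tier by rate: Lit/T1 20 > CS/T1 18 > CS/T2 10 > Stats/T1 8 > Lit/T2 7 > Stats/T2 5.
Lit T1 at 20: fill all 60 — 180 left.
Fill CS T1 block (80 at 18) — 100 left.
CS T2 at 10: fill all 70 — 30 left.
30 remain; put them into Stats T1 at 8.
Total = 20×60 + 18×80 + 10×70 + 8×30 = 3580.

3580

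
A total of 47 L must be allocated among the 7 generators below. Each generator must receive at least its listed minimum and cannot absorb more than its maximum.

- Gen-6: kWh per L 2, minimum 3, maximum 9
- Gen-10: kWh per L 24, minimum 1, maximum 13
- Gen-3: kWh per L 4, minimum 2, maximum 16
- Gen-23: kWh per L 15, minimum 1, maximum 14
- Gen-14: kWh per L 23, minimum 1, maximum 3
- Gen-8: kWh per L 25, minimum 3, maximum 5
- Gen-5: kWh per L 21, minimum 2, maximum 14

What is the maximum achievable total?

919

Meeting every minimum uses 3+1+2+1+1+3+2 = 13 L, leaving 34.
Rank by kWh per L: Gen-8 25 > Gen-10 24 > Gen-14 23 > Gen-5 21 > Gen-23 15 > Gen-3 4 > Gen-6 2.
Gen-8 takes 2 more to reach its cap of 5 ; 32 left.
Gen-10 takes 12 more to reach its cap of 13 ; 20 left.
Give Gen-14 2 more to hit its cap of 3 ; 18 left.
Give Gen-5 12 more to hit its cap of 14 ; 6 left.
Gen-23 has room for 13 more but only 6 remain, so it gets 7.
Total = 2×3 + 24×13 + 4×2 + 15×7 + 23×3 + 25×5 + 21×14 = 919.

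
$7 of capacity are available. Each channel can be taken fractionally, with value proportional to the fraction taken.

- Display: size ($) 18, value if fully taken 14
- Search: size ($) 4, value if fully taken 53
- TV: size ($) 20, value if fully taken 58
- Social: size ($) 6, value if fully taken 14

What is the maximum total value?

Rank by value-to-size ratio: Search 53/4≈13.2, TV 58/20≈2.9, Social 14/6≈2.33, Display 14/18≈0.778.
Take all of Search (4 $, value 53) ; 3 $ left.
Fill the last 3 $ with part of TV: 3/20 of it earns 8.7.
Total value = 61.7.

61.7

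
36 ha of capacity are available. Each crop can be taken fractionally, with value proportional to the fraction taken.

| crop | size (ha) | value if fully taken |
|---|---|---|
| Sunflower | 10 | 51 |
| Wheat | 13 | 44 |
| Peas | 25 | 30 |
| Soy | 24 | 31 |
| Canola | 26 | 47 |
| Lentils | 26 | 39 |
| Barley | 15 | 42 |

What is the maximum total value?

Sort by value density: Sunflower 51/10≈5.1, Wheat 44/13≈3.38, Barley 42/15≈2.8, Canola 47/26≈1.81, Lentils 39/26≈1.5, Soy 31/24≈1.29, Peas 30/25≈1.2.
Take all of Sunflower (10 ha, value 51) → 26 ha left.
Wheat: take in full, 13 ha for value 44 → 13 left.
Fill the last 13 ha with part of Barley: 13/15 of it earns 36.4.
Total value = 131.4.

131.4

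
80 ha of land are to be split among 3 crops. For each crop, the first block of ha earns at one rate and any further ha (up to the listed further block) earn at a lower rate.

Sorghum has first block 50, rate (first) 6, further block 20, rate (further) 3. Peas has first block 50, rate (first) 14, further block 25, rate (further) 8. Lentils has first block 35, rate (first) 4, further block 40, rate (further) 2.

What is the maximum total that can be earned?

930

Rank every tier by rate: Peas/T1 14 > Peas/T2 8 > Sorghum/T1 6 > Lentils/T1 4 > Sorghum/T2 3 > Lentils/T2 2.
Peas/T1 (14): +50 ; 30 left.
Peas T2 at 8: fill all 25 ; 5 left.
Sorghum/T1: +5 of 50 at 6; pool empty.
Total = 14×50 + 8×25 + 6×5 = 930.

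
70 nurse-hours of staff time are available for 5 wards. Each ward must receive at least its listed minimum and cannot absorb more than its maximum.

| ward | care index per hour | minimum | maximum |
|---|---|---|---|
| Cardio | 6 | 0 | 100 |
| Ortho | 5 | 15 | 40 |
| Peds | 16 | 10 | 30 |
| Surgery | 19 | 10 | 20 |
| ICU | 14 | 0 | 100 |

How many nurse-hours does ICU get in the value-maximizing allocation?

5

Meeting every minimum uses 0+15+10+10+0 = 35 nurse-hours, leaving 35.
Order the wards by care index per hour: Surgery 19 > Peds 16 > ICU 14 > Cardio 6 > Ortho 5.
Surgery takes 10 more to reach its cap of 20 — 25 left.
Peds takes 20 more to reach its cap of 30 — 5 left.
ICU has room for 100 more but only 5 remain, so it gets 5.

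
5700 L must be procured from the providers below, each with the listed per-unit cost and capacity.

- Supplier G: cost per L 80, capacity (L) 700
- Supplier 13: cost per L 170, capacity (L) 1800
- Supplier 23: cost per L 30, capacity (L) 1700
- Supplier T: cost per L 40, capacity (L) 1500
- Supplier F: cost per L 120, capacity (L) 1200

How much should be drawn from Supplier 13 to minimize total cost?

Cheapest first:
Supplier 23 at 30: take all 1700 L — 4000 still needed.
Supplier T at 40: take all 1500 L — 2500 still needed.
Take 700 from Supplier G at 80 — need 1800 more.
Take 1200 from Supplier F at 120 — need 600 more.
Supplier 13 (170): take the remaining 600 — done.

600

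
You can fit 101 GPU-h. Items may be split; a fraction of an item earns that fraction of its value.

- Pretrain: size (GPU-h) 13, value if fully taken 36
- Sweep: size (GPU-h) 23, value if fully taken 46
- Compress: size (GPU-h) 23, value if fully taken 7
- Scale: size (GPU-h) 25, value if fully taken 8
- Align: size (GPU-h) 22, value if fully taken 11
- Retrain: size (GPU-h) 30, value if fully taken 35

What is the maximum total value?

Sort by value density: Pretrain 36/13≈2.77, Sweep 46/23≈2, Retrain 35/30≈1.17, Align 11/22≈0.5, Scale 8/25≈0.32, Compress 7/23≈0.304.
Take all of Pretrain (13 GPU-h, value 36) → 88 GPU-h left.
Take all of Sweep (23 GPU-h, value 46) → 65 GPU-h left.
Take all of Retrain (30 GPU-h, value 35) → 35 GPU-h left.
Align: take in full, 22 GPU-h for value 11 → 13 left.
13 GPU-h left: a 13/25 share of Scale gives 8×13/25 = 4.16.
Total value = 132.16.

132.16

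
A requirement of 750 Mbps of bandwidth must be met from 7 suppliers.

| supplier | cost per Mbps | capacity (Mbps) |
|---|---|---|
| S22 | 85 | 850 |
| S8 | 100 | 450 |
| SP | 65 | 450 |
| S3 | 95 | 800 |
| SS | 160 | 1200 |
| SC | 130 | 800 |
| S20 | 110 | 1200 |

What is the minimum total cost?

54750

Fill from the cheapest supplier first.
SP (65): use full 450 → 300 Mbps to go.
Take 300 from S22 at 85 to finish.
S3, S8, S20, SC, SS: unused.
Cost = 450×65 + 300×85 = 54750.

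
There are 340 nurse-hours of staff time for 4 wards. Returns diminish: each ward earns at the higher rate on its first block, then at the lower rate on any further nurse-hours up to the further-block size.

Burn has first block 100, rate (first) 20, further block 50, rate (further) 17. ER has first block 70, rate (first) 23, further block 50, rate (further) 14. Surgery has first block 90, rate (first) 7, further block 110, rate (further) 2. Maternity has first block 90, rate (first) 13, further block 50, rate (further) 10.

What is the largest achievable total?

6070

Rank every tier by rate: ER/T1 23 > Burn/T1 20 > Burn/T2 17 > ER/T2 14 > Maternity/T1 13 > Maternity/T2 10 > Surgery/T1 7 > Surgery/T2 2.
Fill ER T1 block (70 at 23) ; 270 left.
Burn T1 at 20: fill all 100 ; 170 left.
Burn/T2 (17): +50 ; 120 left.
ER T2 at 14: fill all 50 ; 70 left.
Maternity/T1: +70 of 90 at 13; pool empty.
Total = 23×70 + 20×100 + 17×50 + 14×50 + 13×70 = 6070.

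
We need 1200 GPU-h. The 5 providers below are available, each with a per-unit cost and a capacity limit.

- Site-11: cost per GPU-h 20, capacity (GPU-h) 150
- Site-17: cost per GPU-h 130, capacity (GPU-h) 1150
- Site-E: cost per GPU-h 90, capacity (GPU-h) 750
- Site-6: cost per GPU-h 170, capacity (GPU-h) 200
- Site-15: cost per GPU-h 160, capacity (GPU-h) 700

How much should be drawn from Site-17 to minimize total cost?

300

Use providers in increasing cost order.
Site-11 (20): use full 150 — 1050 GPU-h to go.
Site-E (90): use full 750 — 300 GPU-h to go.
Site-17 at 130: take 300 of its 1150 — requirement met.
Site-15, Site-6: unused.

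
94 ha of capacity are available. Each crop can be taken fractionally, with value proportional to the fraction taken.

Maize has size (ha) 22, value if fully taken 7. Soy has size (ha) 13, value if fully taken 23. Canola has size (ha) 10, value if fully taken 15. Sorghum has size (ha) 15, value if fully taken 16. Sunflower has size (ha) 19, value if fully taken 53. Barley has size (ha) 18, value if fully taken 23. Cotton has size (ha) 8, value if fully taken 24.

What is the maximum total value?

157.5

Rank by value-to-size ratio: Cotton 24/8≈3, Sunflower 53/19≈2.79, Soy 23/13≈1.77, Canola 15/10≈1.5, Barley 23/18≈1.28, Sorghum 16/15≈1.07, Maize 7/22≈0.318.
All 8 ha of Cotton fit (value 24) → 86 remain.
All 19 ha of Sunflower fit (value 53) → 67 remain.
Take all of Soy (13 ha, value 23) → 54 ha left.
All 10 ha of Canola fit (value 15) → 44 remain.
All 18 ha of Barley fit (value 23) → 26 remain.
All 15 ha of Sorghum fit (value 16) → 11 remain.
Only 11 ha remain; take 11/22 of Maize for value 7×11/22 = 3.5.
Total value = 157.5.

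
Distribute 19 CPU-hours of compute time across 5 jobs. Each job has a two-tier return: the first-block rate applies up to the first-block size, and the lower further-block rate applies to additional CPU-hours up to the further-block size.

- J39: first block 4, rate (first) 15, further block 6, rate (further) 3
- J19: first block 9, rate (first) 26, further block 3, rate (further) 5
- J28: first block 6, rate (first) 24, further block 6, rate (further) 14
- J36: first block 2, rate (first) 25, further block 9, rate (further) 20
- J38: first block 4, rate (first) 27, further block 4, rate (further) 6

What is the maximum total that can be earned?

488

Order all 10 blocks by rate: J38/first 27 > J19/first 26 > J36/first 25 > J28/first 24 > J36/second 20 > J39/first 15 > J28/second 14 > J38/second 6 > J19/second 5 > J39/second 3.
Fill J38 first block (4 at 27) — 15 left.
Fill J19 first block (9 at 26) — 6 left.
Fill J36 first block (2 at 25) — 4 left.
4 remain; put them into J28 first at 24.
Total = 27×4 + 26×9 + 25×2 + 24×4 = 488.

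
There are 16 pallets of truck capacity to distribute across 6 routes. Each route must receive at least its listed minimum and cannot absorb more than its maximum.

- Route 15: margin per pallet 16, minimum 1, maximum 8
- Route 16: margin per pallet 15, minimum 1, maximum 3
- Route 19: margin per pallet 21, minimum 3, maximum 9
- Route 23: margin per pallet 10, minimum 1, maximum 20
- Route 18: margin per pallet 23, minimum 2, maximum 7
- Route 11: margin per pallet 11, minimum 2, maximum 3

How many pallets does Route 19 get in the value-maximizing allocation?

4

Meeting every minimum uses 1+1+3+1+2+2 = 10 pallets, leaving 6.
Rank by margin per pallet: Route 18 23 > Route 19 21 > Route 15 16 > Route 16 15 > Route 11 11 > Route 23 10.
Route 18 takes 5 more to reach its cap of 7 ; 1 left.
Route 19: +1 (room for 6) → 4. Pool exhausted.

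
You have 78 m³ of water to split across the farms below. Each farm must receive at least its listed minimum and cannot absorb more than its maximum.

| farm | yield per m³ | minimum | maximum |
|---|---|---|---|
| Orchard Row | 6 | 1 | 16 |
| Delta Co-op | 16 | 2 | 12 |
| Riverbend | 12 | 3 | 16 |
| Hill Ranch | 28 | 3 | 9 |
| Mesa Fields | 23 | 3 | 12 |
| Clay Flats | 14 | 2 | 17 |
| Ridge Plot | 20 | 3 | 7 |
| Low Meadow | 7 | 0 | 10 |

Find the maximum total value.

Meeting every minimum uses 1+2+3+3+3+2+3+0 = 17 m³, leaving 61.
Rank by yield per m³: Hill Ranch 28 > Mesa Fields 23 > Ridge Plot 20 > Delta Co-op 16 > Clay Flats 14 > Riverbend 12 > Low Meadow 7 > Orchard Row 6.
Hill Ranch: +6 to 9 (cap) → 55 left.
Give Mesa Fields 9 more to hit its cap of 12 → 46 left.
Give Ridge Plot 4 more to hit its cap of 7 → 42 left.
Delta Co-op: +10 to 12 (cap) → 32 left.
Clay Flats takes 15 more to reach its cap of 17 → 17 left.
Riverbend: +13 to 16 (cap) → 4 left.
Low Meadow: +4 (room for 10) → 4. Pool exhausted.
Total = 6×1 + 16×12 + 12×16 + 28×9 + 23×12 + 14×17 + 20×7 + 7×4 = 1324.

1324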